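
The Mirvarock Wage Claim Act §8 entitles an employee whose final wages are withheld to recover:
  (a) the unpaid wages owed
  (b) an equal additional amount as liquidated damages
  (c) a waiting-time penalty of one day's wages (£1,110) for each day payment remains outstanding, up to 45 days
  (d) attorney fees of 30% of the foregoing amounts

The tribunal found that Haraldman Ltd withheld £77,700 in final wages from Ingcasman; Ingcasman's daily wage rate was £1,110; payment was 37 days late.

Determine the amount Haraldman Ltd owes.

Liquidated damages (equal amount): £77,700
Penalty days: min(37, 45) = 37
Waiting-time penalty: 37 × £1,110 = £41,070
Subtotal: £77,700 + £77,700 + £41,070 = £196,470
Attorney fees: 30% of £196,470 = £58,941
Total award: £196,470 + £58,941 = £255,411

£255,411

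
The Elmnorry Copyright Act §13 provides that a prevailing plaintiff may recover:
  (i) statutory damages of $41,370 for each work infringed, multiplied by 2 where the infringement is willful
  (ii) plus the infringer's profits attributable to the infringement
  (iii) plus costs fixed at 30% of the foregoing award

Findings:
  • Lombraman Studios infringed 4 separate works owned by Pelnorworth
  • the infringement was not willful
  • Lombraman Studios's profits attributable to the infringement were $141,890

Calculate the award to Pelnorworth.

$399,581

Statutory damages: 4 × $41,370 = $165,480
Infringement not willful: no ×2 enhancement.
Combined award: $165,480 + $141,890 = $307,370
Costs: 30% of $307,370 = $92,211
Award plus costs: $307,370 + $92,211 = $399,581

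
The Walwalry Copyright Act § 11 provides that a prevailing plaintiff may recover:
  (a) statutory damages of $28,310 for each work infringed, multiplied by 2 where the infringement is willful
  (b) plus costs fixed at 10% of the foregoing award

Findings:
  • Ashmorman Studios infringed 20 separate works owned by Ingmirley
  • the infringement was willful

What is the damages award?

$1,245,640

Statutory damages: 20 × $28,310 = $566,200
Doubled: 2 × $566,200 = $1,132,400
Costs: 10% of $1,132,400 = $113,240
Award plus costs: $1,132,400 + $113,240 = $1,245,640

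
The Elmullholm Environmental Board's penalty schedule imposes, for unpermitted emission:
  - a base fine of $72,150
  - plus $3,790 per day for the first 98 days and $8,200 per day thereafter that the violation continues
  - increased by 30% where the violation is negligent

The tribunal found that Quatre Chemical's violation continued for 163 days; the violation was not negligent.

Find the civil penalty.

Civil penalty: $976,570

First 98 days: 98 × $3,790 = $371,420
Remaining days: (163 − 98) × $8,200 = $533,000
Per-day component: $371,420 + $533,000 = $904,420
Base plus per-day: $72,150 + $904,420 = $976,570
The violation was not negligent: no 30% increase.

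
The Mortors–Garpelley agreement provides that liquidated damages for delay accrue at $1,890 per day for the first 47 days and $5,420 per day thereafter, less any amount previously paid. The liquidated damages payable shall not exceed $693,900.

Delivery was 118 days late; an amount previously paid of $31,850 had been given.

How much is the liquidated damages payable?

First 47 days: 47 × $1,890 = $88,830
Remaining days: (118 − 47) × $5,420 = $384,820
Accrued per-day damages: $88,830 + $384,820 = $473,650
Less amount previously paid: $473,650 − $31,850 = $441,800
Cap at $693,900: $441,800 is within the cap, no reduction.

$441,800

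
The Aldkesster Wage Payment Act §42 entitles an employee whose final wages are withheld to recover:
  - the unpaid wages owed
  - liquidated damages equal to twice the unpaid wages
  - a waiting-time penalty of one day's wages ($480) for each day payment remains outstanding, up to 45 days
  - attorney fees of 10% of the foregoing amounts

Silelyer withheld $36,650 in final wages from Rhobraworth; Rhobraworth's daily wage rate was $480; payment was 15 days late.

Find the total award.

$128,865

Doubled: 2 × $36,650 = $73,300
Penalty days: min(15, 45) = 15
Waiting-time penalty: 15 × $480 = $7,200
Subtotal: $36,650 + $73,300 + $7,200 = $117,150
Attorney fees: 10% of $117,150 = $11,715
Total award: $117,150 + $11,715 = $128,865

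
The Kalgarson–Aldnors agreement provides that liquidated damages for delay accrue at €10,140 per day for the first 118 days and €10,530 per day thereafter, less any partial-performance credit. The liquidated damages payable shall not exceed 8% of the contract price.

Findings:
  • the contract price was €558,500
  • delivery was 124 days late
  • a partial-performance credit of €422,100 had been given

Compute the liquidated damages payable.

First 118 days: 118 × €10,140 = €1,196,520
Remaining days: (124 − 118) × €10,530 = €63,180
Accrued per-day damages: €1,196,520 + €63,180 = €1,259,700
Less partial-performance credit: €1,259,700 − €422,100 = €837,600
Cap: 8% of €558,500 = €44,680
Cap at €44,680: €837,600 exceeds the cap → €44,680

€44,680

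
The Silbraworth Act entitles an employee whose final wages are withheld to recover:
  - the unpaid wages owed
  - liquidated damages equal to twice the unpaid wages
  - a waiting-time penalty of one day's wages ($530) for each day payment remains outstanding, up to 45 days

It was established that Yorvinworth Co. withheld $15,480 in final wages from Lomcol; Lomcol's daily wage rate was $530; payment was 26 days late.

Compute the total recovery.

$60,220

Doubled: 2 × $15,480 = $30,960
Penalty days: min(26, 45) = 26
Waiting-time penalty: 26 × $530 = $13,780
Total award: $15,480 + $30,960 + $13,780 = $60,220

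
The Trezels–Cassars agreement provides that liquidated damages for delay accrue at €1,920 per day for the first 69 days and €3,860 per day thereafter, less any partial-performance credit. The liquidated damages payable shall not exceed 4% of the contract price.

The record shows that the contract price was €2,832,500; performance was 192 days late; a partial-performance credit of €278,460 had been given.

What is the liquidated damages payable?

First 69 days: 69 × €1,920 = €132,480
Remaining days: (192 − 69) × €3,860 = €474,780
Accrued per-day damages: €132,480 + €474,780 = €607,260
Less partial-performance credit: €607,260 − €278,460 = €328,800
Cap: 4% of €2,832,500 = €113,300
Cap at €113,300: €328,800 exceeds the cap → €113,300

Liquidated damages: €113,300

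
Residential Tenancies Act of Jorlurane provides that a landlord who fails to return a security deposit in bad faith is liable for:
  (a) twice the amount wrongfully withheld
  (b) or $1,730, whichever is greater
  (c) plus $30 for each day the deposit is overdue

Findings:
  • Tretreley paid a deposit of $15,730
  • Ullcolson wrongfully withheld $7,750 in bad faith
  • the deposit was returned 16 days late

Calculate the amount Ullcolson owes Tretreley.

$15,980

Doubled: 2 × $7,750 = $15,500
Minimum $1,730: $15,500 meets the minimum, no increase.
Late-return penalty: 16 × $30 = $480
Damages plus late penalty: $15,500 + $480 = $15,980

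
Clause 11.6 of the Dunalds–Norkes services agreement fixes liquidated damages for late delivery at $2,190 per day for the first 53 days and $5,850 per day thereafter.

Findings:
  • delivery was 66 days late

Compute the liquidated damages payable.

Liquidated damages: $192,120

First 53 days: 53 × $2,190 = $116,070
Remaining days: (66 − 53) × $5,850 = $76,050
Accrued per-day damages: $116,070 + $76,050 = $192,120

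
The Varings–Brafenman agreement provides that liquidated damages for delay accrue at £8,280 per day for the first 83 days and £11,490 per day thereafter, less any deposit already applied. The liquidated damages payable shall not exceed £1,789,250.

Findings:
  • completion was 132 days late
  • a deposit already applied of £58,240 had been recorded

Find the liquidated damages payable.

First 83 days: 83 × £8,280 = £687,240
Remaining days: (132 − 83) × £11,490 = £563,010
Accrued per-day damages: £687,240 + £563,010 = £1,250,250
Less deposit already applied: £1,250,250 − £58,240 = £1,192,010
Cap at £1,789,250: £1,192,010 is within the cap, no reduction.

Liquidated damages: £1,192,010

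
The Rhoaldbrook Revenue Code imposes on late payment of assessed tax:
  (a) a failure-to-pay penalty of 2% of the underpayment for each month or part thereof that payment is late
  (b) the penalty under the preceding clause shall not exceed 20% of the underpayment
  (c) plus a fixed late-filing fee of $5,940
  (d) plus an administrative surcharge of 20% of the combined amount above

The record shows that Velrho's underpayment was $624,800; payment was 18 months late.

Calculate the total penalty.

$157,080

Accrued rate: 2% × 18 = 36%, capped at 20% → 20%
Failure-to-pay penalty: 20% of $624,800 = $124,960
Penalty before surcharge: $124,960 + $5,940 = $130,900
Administrative surcharge: 20% of $130,900 = $26,180
Total penalty: $130,900 + $26,180 = $157,080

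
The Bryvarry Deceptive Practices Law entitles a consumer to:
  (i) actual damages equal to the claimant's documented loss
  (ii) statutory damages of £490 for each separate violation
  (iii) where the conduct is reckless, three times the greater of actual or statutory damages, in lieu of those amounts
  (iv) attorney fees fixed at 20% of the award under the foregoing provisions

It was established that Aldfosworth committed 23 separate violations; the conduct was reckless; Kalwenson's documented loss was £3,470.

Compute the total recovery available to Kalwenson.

£40,572

Statutory damages: 23 × £490 = £11,270
Greater of actual damages (£3,470) or statutory damages (£11,270): £11,270
Trebled: 3 × £11,270 = £33,810
Attorney fees: 20% of £33,810 = £6,762
Total recovery: £33,810 + £6,762 = £40,572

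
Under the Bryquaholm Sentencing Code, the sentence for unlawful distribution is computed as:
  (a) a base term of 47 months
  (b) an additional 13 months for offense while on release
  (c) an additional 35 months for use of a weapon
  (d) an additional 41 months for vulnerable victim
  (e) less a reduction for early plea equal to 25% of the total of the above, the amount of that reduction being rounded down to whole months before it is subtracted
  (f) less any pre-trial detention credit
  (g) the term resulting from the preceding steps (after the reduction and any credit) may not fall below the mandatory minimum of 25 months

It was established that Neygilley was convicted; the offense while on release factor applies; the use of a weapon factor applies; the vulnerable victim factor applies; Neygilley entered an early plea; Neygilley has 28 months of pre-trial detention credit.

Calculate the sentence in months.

74 months

Offense while on release enhancement: +13 months
Use of a weapon enhancement: +35 months
Vulnerable victim enhancement: +41 months
Adjusted term: 47 months + 13 months + 35 months + 41 months = 136 months
Early plea reduction: 25% of 136 months = 34 months (rounded down)
After reduction: 136 − 34 = 102 months
Less pre-trial detention credit: 102 months − 28 months = 74 months
Minimum 25 months: 74 months meets the minimum, no increase.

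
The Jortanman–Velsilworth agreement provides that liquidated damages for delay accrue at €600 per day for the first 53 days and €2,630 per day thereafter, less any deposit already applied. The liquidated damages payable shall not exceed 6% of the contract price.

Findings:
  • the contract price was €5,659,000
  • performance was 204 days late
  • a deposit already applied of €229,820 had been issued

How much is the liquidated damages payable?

First 53 days: 53 × €600 = €31,800
Remaining days: (204 − 53) × €2,630 = €397,130
Accrued per-day damages: €31,800 + €397,130 = €428,930
Less deposit already applied: €428,930 − €229,820 = €199,110
Cap: 6% of €5,659,000 = €339,540
Cap at €339,540: €199,110 is within the cap, no reduction.

€199,110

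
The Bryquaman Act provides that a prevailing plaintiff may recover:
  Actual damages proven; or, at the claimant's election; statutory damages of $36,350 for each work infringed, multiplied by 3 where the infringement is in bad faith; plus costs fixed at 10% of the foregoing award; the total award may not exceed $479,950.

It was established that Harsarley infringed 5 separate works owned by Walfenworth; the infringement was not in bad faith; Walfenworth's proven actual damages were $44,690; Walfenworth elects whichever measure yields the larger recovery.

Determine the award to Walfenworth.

Award: $199,925

Statutory damages: 5 × $36,350 = $181,750
Infringement not in bad faith: no ×3 enhancement.
Greater of actual damages ($44,690) or statutory damages ($181,750): $181,750
Costs: 10% of $181,750 = $18,175
Award plus costs: $181,750 + $18,175 = $199,925
Cap at $479,950: $199,925 is within the cap, no reduction.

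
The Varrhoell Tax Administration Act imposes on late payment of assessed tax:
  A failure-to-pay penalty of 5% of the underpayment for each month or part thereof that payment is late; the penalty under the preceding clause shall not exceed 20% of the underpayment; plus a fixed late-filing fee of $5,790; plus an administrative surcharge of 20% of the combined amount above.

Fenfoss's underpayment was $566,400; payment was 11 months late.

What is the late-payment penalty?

$142,884

Accrued rate: 5% × 11 = 55%, capped at 20% → 20%
Failure-to-pay penalty: 20% of $566,400 = $113,280
Penalty before surcharge: $113,280 + $5,790 = $119,070
Administrative surcharge: 20% of $119,070 = $23,814
Total penalty: $119,070 + $23,814 = $142,884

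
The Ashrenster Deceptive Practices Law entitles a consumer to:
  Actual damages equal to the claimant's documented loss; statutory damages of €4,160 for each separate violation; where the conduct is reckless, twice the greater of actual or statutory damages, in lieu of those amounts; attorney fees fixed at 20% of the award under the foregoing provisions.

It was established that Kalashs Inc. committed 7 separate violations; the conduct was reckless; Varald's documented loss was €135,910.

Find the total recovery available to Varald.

Statutory damages: 7 × €4,160 = €29,120
Greater of actual damages (€135,910) or statutory damages (€29,120): €135,910
Doubled: 2 × €135,910 = €271,820
Attorney fees: 20% of €271,820 = €54,364
Total recovery: €271,820 + €54,364 = €326,184

€326,184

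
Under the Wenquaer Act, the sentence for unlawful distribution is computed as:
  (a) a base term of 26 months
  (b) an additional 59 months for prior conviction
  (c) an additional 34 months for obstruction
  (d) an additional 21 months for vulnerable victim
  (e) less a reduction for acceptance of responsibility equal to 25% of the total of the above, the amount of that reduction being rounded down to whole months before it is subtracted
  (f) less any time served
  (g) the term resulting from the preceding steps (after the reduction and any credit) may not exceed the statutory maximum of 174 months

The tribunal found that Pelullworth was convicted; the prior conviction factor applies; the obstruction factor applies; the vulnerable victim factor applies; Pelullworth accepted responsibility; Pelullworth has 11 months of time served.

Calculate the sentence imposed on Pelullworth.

Prior conviction enhancement: +59 months
Obstruction enhancement: +34 months
Vulnerable victim enhancement: +21 months
Adjusted term: 26 months + 59 months + 34 months + 21 months = 140 months
Acceptance of responsibility reduction: 25% of 140 months = 35 months (rounded down)
After reduction: 140 − 35 = 105 months
Less time served: 105 months − 11 months = 94 months
Cap at 174 months: 94 months is within the cap, no reduction.

94 months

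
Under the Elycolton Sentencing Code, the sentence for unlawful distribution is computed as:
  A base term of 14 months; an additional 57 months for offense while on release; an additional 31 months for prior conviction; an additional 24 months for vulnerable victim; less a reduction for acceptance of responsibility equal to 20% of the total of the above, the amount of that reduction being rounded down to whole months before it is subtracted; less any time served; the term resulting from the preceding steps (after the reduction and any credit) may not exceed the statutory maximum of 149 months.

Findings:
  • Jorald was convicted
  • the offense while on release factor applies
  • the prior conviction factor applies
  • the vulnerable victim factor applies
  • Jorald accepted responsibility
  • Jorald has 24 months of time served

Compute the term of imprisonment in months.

77 months

Offense while on release enhancement: +57 months
Prior conviction enhancement: +31 months
Vulnerable victim enhancement: +24 months
Adjusted term: 14 months + 57 months + 31 months + 24 months = 126 months
Acceptance of responsibility reduction: 20% of 126 months = 25 months (rounded down)
After reduction: 126 − 25 = 101 months
Less time served: 101 months − 24 months = 77 months
Cap at 149 months: 77 months is within the cap, no reduction.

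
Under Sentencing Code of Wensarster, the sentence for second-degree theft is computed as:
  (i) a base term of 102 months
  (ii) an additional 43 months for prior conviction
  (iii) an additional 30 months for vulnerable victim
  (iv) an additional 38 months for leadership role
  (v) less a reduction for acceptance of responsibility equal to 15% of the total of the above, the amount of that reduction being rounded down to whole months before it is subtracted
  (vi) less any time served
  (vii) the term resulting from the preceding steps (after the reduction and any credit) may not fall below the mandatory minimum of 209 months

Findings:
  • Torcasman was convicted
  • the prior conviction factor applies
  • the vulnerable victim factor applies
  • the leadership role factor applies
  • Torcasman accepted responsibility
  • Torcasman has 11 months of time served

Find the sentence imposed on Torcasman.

Prior conviction enhancement: +43 months
Vulnerable victim enhancement: +30 months
Leadership role enhancement: +38 months
Adjusted term: 102 months + 43 months + 30 months + 38 months = 213 months
Acceptance of responsibility reduction: 15% of 213 months = 31 months (rounded down)
After reduction: 213 − 31 = 182 months
Less time served: 182 months − 11 months = 171 months
Minimum 209 months: 171 months is below the minimum → 209 months

209 months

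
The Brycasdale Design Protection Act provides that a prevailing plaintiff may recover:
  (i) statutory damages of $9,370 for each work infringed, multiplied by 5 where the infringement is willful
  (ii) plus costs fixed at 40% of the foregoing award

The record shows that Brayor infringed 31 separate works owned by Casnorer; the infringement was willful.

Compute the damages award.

$2,033,290

Statutory damages: 31 × $9,370 = $290,470
Multiplied by 5: 5 × $290,470 = $1,452,350
Costs: 40% of $1,452,350 = $580,940
Award plus costs: $1,452,350 + $580,940 = $2,033,290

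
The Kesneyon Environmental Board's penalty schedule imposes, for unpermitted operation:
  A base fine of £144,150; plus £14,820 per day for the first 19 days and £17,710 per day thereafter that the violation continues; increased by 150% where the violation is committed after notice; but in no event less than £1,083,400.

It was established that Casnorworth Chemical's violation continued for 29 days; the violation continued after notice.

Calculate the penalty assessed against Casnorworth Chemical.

£1,507,075

First 19 days: 19 × £14,820 = £281,580
Remaining days: (29 − 19) × £17,710 = £177,100
Per-day component: £281,580 + £177,100 = £458,680
Base plus per-day: £144,150 + £458,680 = £602,830
Enhancement: 150% of £602,830 = £904,245
Enhanced fine: £602,830 + £904,245 = £1,507,075
Minimum £1,083,400: £1,507,075 meets the minimum, no increase.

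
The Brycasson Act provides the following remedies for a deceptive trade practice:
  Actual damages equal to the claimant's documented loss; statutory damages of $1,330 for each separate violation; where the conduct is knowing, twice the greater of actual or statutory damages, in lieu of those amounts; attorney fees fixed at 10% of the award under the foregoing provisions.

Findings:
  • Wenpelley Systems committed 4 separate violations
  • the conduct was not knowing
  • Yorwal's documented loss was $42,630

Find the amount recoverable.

$52,745

Statutory damages: 4 × $1,330 = $5,320
Conduct not knowing: the in-lieu enhancement does not apply.
Actual plus statutory damages: $42,630 + $5,320 = $47,950
Attorney fees: 10% of $47,950 = $4,795
Total recovery: $47,950 + $4,795 = $52,745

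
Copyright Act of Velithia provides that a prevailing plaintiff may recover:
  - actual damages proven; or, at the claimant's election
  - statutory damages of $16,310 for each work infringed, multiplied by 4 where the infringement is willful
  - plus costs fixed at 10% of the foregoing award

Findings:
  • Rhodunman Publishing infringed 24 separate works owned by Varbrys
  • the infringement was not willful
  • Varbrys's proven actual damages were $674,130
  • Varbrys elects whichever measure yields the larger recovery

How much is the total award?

Statutory damages: 24 × $16,310 = $391,440
Infringement not willful: no ×4 enhancement.
Greater of actual damages ($674,130) or statutory damages ($391,440): $674,130
Costs: 10% of $674,130 = $67,413
Award plus costs: $674,130 + $67,413 = $741,543

Award: $741,543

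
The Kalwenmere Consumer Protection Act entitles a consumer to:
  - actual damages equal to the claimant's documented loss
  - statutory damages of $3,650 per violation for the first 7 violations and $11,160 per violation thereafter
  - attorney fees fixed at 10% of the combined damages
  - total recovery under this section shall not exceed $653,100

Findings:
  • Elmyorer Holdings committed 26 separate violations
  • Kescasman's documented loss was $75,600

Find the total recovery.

First 7 violations: 7 × $3,650 = $25,550
Remaining violations: (26 − 7) × $11,160 = $212,040
Statutory damages: $25,550 + $212,040 = $237,590
Combined damages: $75,600 + $237,590 = $313,190
Attorney fees: 10% of $313,190 = $31,319
Total before cap: $313,190 + $31,319 = $344,509
Cap at $653,100: $344,509 is within the cap, no reduction.

$344,509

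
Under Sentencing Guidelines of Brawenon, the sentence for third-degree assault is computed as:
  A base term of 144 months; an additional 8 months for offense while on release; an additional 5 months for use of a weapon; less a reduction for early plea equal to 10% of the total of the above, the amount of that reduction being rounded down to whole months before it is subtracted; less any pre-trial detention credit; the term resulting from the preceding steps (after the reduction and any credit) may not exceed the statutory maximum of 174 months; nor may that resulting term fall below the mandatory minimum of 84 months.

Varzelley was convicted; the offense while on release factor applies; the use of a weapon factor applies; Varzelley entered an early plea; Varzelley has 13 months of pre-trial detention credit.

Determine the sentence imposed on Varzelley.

Offense while on release enhancement: +8 months
Use of a weapon enhancement: +5 months
Adjusted term: 144 months + 8 months + 5 months = 157 months
Early plea reduction: 10% of 157 months = 15 months (rounded down)
After reduction: 157 − 15 = 142 months
Less pre-trial detention credit: 142 months − 13 months = 129 months
Cap at 174 months: 129 months is within the cap, no reduction.
Minimum 84 months: 129 months meets the minimum, no increase.

129 months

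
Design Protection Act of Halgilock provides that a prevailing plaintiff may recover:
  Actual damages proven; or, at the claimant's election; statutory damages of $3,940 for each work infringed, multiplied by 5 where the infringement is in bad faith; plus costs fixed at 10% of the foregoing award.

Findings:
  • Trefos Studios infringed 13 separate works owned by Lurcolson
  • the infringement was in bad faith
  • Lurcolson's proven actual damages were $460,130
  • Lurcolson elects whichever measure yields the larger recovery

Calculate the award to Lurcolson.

Statutory damages: 13 × $3,940 = $51,220
Multiplied by 5: 5 × $51,220 = $256,100
Greater of actual damages ($460,130) or enhanced statutory damages ($256,100): $460,130
Costs: 10% of $460,130 = $46,013
Award plus costs: $460,130 + $46,013 = $506,143

$506,143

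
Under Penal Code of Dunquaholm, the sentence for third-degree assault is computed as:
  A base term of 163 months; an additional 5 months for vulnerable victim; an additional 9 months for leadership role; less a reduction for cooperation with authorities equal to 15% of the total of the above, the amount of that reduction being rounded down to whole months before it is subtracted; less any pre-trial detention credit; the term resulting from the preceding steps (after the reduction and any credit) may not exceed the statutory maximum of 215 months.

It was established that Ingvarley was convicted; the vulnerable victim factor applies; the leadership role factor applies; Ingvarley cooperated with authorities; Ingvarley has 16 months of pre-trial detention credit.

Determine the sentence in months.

Vulnerable victim enhancement: +5 months
Leadership role enhancement: +9 months
Adjusted term: 163 months + 5 months + 9 months = 177 months
Cooperation with authorities reduction: 15% of 177 months = 26 months (rounded down)
After reduction: 177 − 26 = 151 months
Less pre-trial detention credit: 151 months − 16 months = 135 months
Cap at 215 months: 135 months is within the cap, no reduction.

Sentence: 135 months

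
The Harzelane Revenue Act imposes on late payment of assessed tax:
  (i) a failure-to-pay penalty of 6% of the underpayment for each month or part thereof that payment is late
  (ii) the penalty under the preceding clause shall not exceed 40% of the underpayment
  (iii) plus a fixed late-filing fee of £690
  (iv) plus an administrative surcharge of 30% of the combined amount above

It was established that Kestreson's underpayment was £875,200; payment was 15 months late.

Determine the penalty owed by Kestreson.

£456,001

Accrued rate: 6% × 15 = 90%, capped at 40% → 40%
Failure-to-pay penalty: 40% of £875,200 = £350,080
Penalty before surcharge: £350,080 + £690 = £350,770
Administrative surcharge: 30% of £350,770 = £105,231
Total penalty: £350,770 + £105,231 = £456,001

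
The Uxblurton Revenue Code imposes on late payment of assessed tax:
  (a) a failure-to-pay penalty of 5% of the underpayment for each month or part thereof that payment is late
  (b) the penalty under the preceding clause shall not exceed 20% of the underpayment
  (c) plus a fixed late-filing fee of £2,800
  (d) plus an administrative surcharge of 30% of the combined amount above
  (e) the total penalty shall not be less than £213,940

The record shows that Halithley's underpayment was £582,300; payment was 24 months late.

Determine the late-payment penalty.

£213,940

Accrued rate: 5% × 24 = 120%, capped at 20% → 20%
Failure-to-pay penalty: 20% of £582,300 = £116,460
Penalty before surcharge: £116,460 + £2,800 = £119,260
Administrative surcharge: 30% of £119,260 = £35,778
Total penalty: £119,260 + £35,778 = £155,038
Minimum £213,940: £155,038 is below the minimum → £213,940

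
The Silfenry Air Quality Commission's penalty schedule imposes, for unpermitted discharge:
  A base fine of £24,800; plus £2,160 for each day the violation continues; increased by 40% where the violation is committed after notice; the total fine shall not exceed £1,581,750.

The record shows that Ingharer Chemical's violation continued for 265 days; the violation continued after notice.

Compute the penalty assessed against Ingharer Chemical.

Per-day component: 265 × £2,160 = £572,400
Base plus per-day: £24,800 + £572,400 = £597,200
Enhancement: 40% of £597,200 = £238,880
Enhanced fine: £597,200 + £238,880 = £836,080
Cap at £1,581,750: £836,080 is within the cap, no reduction.

£836,080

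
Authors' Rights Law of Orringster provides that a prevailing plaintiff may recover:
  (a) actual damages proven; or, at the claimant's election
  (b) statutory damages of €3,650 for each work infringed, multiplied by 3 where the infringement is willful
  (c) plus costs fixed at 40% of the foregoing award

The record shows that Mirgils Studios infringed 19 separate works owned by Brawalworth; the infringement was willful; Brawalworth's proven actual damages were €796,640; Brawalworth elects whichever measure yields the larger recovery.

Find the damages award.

€1,115,296

Statutory damages: 19 × €3,650 = €69,350
Trebled: 3 × €69,350 = €208,050
Greater of actual damages (€796,640) or enhanced statutory damages (€208,050): €796,640
Costs: 40% of €796,640 = €318,656
Award plus costs: €796,640 + €318,656 = €1,115,296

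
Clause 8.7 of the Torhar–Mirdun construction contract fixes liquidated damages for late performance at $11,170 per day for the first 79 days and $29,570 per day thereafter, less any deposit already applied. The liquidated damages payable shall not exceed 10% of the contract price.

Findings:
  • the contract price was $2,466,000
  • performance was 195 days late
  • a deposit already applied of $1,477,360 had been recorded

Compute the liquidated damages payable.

First 79 days: 79 × $11,170 = $882,430
Remaining days: (195 − 79) × $29,570 = $3,430,120
Accrued per-day damages: $882,430 + $3,430,120 = $4,312,550
Less deposit already applied: $4,312,550 − $1,477,360 = $2,835,190
Cap: 10% of $2,466,000 = $246,600
Cap at $246,600: $2,835,190 exceeds the cap → $246,600

$246,600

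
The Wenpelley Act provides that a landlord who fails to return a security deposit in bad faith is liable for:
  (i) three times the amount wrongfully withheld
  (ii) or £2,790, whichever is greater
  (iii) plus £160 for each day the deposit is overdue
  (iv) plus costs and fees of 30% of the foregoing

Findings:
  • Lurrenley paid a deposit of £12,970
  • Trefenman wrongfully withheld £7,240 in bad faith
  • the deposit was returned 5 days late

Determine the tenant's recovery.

Trebled: 3 × £7,240 = £21,720
Minimum £2,790: £21,720 meets the minimum, no increase.
Late-return penalty: 5 × £160 = £800
Damages plus late penalty: £21,720 + £800 = £22,520
Costs and fees: 30% of £22,520 = £6,756
Total recovery: £22,520 + £6,756 = £29,276

£29,276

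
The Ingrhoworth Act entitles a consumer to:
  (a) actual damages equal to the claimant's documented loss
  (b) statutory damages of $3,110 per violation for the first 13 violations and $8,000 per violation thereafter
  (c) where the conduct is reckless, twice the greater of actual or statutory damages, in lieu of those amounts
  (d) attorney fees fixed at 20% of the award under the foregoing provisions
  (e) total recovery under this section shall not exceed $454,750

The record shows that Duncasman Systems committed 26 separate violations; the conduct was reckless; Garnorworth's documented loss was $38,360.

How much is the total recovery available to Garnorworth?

First 13 violations: 13 × $3,110 = $40,430
Remaining violations: (26 − 13) × $8,000 = $104,000
Statutory damages: $40,430 + $104,000 = $144,430
Greater of actual damages ($38,360) or statutory damages ($144,430): $144,430
Doubled: 2 × $144,430 = $288,860
Attorney fees: 20% of $288,860 = $57,772
Total before cap: $288,860 + $57,772 = $346,632
Cap at $454,750: $346,632 is within the cap, no reduction.

$346,632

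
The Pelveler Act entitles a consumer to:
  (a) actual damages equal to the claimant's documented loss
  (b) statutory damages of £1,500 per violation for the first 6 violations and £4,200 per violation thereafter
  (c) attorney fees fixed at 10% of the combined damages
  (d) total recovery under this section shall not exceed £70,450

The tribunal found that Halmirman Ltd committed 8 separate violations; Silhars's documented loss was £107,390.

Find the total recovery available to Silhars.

£70,450

First 6 violations: 6 × £1,500 = £9,000
Remaining violations: (8 − 6) × £4,200 = £8,400
Statutory damages: £9,000 + £8,400 = £17,400
Combined damages: £107,390 + £17,400 = £124,790
Attorney fees: 10% of £124,790 = £12,479
Total before cap: £124,790 + £12,479 = £137,269
Cap at £70,450: £137,269 exceeds the cap → £70,450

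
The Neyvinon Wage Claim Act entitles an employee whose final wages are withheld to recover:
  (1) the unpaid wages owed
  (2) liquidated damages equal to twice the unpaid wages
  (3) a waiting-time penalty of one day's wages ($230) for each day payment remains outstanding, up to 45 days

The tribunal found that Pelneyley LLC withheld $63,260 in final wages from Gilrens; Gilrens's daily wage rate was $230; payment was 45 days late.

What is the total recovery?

Doubled: 2 × $63,260 = $126,520
Penalty days: min(45, 45) = 45
Waiting-time penalty: 45 × $230 = $10,350
Total award: $63,260 + $126,520 + $10,350 = $200,130

$200,130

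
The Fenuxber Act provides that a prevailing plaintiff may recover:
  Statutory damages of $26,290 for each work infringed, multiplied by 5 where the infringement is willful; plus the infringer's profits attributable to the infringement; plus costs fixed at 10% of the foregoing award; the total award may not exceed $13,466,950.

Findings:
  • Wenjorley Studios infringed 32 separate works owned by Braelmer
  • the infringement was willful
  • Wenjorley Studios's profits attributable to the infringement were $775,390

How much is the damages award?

Statutory damages: 32 × $26,290 = $841,280
Multiplied by 5: 5 × $841,280 = $4,206,400
Combined award: $4,206,400 + $775,390 = $4,981,790
Costs: 10% of $4,981,790 = $498,179
Award plus costs: $4,981,790 + $498,179 = $5,479,969
Cap at $13,466,950: $5,479,969 is within the cap, no reduction.

$5,479,969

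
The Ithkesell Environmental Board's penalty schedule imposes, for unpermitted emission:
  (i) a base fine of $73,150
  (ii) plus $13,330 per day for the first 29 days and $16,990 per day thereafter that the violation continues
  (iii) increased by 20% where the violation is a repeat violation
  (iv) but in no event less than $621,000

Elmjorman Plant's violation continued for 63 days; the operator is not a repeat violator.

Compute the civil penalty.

First 29 days: 29 × $13,330 = $386,570
Remaining days: (63 − 29) × $16,990 = $577,660
Per-day component: $386,570 + $577,660 = $964,230
Base plus per-day: $73,150 + $964,230 = $1,037,380
The operator is not a repeat violator: no 20% increase.
Minimum $621,000: $1,037,380 meets the minimum, no increase.

$1,037,380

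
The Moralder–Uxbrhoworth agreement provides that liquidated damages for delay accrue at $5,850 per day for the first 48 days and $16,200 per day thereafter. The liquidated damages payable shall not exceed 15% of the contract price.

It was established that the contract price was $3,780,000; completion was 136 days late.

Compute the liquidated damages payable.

$567,000

First 48 days: 48 × $5,850 = $280,800
Remaining days: (136 − 48) × $16,200 = $1,425,600
Accrued per-day damages: $280,800 + $1,425,600 = $1,706,400
Cap: 15% of $3,780,000 = $567,000
Cap at $567,000: $1,706,400 exceeds the cap → $567,000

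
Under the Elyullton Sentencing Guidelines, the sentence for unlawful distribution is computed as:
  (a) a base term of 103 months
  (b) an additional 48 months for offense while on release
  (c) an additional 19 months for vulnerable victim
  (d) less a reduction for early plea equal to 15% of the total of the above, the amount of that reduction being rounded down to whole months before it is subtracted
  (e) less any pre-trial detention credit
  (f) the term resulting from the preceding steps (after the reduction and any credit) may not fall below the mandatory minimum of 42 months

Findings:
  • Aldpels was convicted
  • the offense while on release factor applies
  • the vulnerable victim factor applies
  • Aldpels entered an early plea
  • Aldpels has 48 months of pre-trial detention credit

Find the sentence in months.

Offense while on release enhancement: +48 months
Vulnerable victim enhancement: +19 months
Adjusted term: 103 months + 48 months + 19 months = 170 months
Early plea reduction: 15% of 170 months = 25 months (rounded down)
After reduction: 170 − 25 = 145 months
Less pre-trial detention credit: 145 months − 48 months = 97 months
Minimum 42 months: 97 months meets the minimum, no increase.

97 months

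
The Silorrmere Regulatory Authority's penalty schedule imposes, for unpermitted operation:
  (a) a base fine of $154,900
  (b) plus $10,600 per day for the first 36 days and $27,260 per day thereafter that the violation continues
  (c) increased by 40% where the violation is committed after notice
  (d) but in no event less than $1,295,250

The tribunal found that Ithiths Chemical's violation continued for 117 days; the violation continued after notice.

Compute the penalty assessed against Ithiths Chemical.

$3,842,384

First 36 days: 36 × $10,600 = $381,600
Remaining days: (117 − 36) × $27,260 = $2,208,060
Per-day component: $381,600 + $2,208,060 = $2,589,660
Base plus per-day: $154,900 + $2,589,660 = $2,744,560
Enhancement: 40% of $2,744,560 = $1,097,824
Enhanced fine: $2,744,560 + $1,097,824 = $3,842,384
Minimum $1,295,250: $3,842,384 meets the minimum, no increase.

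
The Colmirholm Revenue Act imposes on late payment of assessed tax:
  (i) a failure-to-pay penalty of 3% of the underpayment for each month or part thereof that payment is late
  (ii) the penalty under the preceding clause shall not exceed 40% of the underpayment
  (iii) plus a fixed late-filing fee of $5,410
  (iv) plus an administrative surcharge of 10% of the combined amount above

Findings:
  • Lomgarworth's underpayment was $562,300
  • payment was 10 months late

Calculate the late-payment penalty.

Accrued rate: 3% × 10 = 30%, capped at 40% → 30%
Failure-to-pay penalty: 30% of $562,300 = $168,690
Penalty before surcharge: $168,690 + $5,410 = $174,100
Administrative surcharge: 10% of $174,100 = $17,410
Total penalty: $174,100 + $17,410 = $191,510

$191,510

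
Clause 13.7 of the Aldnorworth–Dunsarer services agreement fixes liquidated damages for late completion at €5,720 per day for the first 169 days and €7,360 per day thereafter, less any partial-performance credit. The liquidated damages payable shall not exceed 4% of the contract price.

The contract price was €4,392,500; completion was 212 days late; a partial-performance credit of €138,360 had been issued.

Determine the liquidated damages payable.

First 169 days: 169 × €5,720 = €966,680
Remaining days: (212 − 169) × €7,360 = €316,480
Accrued per-day damages: €966,680 + €316,480 = €1,283,160
Less partial-performance credit: €1,283,160 − €138,360 = €1,144,800
Cap: 4% of €4,392,500 = €175,700
Cap at €175,700: €1,144,800 exceeds the cap → €175,700

Liquidated damages: €175,700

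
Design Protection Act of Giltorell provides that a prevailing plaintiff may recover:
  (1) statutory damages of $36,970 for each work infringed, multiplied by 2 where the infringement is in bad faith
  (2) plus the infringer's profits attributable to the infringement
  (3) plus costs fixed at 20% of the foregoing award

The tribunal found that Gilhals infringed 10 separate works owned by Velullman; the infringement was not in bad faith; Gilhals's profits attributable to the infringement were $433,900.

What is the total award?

Statutory damages: 10 × $36,970 = $369,700
Infringement not in bad faith: no ×2 enhancement.
Combined award: $369,700 + $433,900 = $803,600
Costs: 20% of $803,600 = $160,720
Award plus costs: $803,600 + $160,720 = $964,320

$964,320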